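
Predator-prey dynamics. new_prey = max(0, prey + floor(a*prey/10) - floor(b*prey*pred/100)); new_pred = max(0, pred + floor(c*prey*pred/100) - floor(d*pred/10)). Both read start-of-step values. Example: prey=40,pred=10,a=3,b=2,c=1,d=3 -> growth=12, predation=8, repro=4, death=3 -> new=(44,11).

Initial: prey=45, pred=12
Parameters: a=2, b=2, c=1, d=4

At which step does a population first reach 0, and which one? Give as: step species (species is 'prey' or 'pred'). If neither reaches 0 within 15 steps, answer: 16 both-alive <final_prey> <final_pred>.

Step 1: prey: 45+9-10=44; pred: 12+5-4=13
Step 2: prey: 44+8-11=41; pred: 13+5-5=13
Step 3: prey: 41+8-10=39; pred: 13+5-5=13
Step 4: prey: 39+7-10=36; pred: 13+5-5=13
Step 5: prey: 36+7-9=34; pred: 13+4-5=12
Step 6: prey: 34+6-8=32; pred: 12+4-4=12
Step 7: prey: 32+6-7=31; pred: 12+3-4=11
Step 8: prey: 31+6-6=31; pred: 11+3-4=10
Step 9: prey: 31+6-6=31; pred: 10+3-4=9
Step 10: prey: 31+6-5=32; pred: 9+2-3=8
Step 11: prey: 32+6-5=33; pred: 8+2-3=7
Step 12: prey: 33+6-4=35; pred: 7+2-2=7
Step 13: prey: 35+7-4=38; pred: 7+2-2=7
Step 14: prey: 38+7-5=40; pred: 7+2-2=7
Step 15: prey: 40+8-5=43; pred: 7+2-2=7
No extinction within 15 steps

Answer: 16 both-alive 43 7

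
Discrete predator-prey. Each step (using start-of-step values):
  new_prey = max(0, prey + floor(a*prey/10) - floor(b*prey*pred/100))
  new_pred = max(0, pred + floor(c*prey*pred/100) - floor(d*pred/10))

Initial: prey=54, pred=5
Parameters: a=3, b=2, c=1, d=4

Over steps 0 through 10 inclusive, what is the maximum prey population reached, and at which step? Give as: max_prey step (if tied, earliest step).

Answer: 111 5

Derivation:
Step 1: prey: 54+16-5=65; pred: 5+2-2=5
Step 2: prey: 65+19-6=78; pred: 5+3-2=6
Step 3: prey: 78+23-9=92; pred: 6+4-2=8
Step 4: prey: 92+27-14=105; pred: 8+7-3=12
Step 5: prey: 105+31-25=111; pred: 12+12-4=20
Step 6: prey: 111+33-44=100; pred: 20+22-8=34
Step 7: prey: 100+30-68=62; pred: 34+34-13=55
Step 8: prey: 62+18-68=12; pred: 55+34-22=67
Step 9: prey: 12+3-16=0; pred: 67+8-26=49
Step 10: prey: 0+0-0=0; pred: 49+0-19=30
Max prey = 111 at step 5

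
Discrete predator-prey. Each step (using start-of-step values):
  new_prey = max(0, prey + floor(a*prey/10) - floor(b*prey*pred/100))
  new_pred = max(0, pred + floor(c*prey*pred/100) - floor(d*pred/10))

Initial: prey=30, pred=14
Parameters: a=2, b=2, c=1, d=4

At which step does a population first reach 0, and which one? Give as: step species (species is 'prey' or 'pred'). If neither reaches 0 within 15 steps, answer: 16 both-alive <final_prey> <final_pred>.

Step 1: prey: 30+6-8=28; pred: 14+4-5=13
Step 2: prey: 28+5-7=26; pred: 13+3-5=11
Step 3: prey: 26+5-5=26; pred: 11+2-4=9
Step 4: prey: 26+5-4=27; pred: 9+2-3=8
Step 5: prey: 27+5-4=28; pred: 8+2-3=7
Step 6: prey: 28+5-3=30; pred: 7+1-2=6
Step 7: prey: 30+6-3=33; pred: 6+1-2=5
Step 8: prey: 33+6-3=36; pred: 5+1-2=4
Step 9: prey: 36+7-2=41; pred: 4+1-1=4
Step 10: prey: 41+8-3=46; pred: 4+1-1=4
Step 11: prey: 46+9-3=52; pred: 4+1-1=4
Step 12: prey: 52+10-4=58; pred: 4+2-1=5
Step 13: prey: 58+11-5=64; pred: 5+2-2=5
Step 14: prey: 64+12-6=70; pred: 5+3-2=6
Step 15: prey: 70+14-8=76; pred: 6+4-2=8
No extinction within 15 steps

Answer: 16 both-alive 76 8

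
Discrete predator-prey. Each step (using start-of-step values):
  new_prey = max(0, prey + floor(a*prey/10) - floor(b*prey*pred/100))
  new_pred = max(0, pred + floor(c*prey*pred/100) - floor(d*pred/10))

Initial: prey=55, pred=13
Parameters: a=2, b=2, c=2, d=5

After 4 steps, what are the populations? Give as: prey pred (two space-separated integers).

Step 1: prey: 55+11-14=52; pred: 13+14-6=21
Step 2: prey: 52+10-21=41; pred: 21+21-10=32
Step 3: prey: 41+8-26=23; pred: 32+26-16=42
Step 4: prey: 23+4-19=8; pred: 42+19-21=40

Answer: 8 40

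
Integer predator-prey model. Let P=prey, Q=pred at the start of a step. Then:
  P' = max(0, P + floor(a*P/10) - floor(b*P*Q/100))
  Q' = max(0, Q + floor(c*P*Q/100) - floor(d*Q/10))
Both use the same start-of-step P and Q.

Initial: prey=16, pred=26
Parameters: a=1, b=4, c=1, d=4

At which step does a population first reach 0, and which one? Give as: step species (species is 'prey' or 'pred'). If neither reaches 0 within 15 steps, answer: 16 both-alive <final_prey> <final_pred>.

Step 1: prey: 16+1-16=1; pred: 26+4-10=20
Step 2: prey: 1+0-0=1; pred: 20+0-8=12
Step 3: prey: 1+0-0=1; pred: 12+0-4=8
Step 4: prey: 1+0-0=1; pred: 8+0-3=5
Step 5: prey: 1+0-0=1; pred: 5+0-2=3
Step 6: prey: 1+0-0=1; pred: 3+0-1=2
Step 7: prey: 1+0-0=1; pred: 2+0-0=2
Steps 8-15: state stable at prey=1, pred=2 (no change)
No extinction within 15 steps

Answer: 16 both-alive 1 2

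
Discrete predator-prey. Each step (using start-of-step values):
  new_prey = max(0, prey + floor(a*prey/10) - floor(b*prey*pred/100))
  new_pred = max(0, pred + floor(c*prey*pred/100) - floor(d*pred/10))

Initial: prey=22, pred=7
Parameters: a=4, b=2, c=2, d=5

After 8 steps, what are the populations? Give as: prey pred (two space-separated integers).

Answer: 22 90

Derivation:
Step 1: prey: 22+8-3=27; pred: 7+3-3=7
Step 2: prey: 27+10-3=34; pred: 7+3-3=7
Step 3: prey: 34+13-4=43; pred: 7+4-3=8
Step 4: prey: 43+17-6=54; pred: 8+6-4=10
Step 5: prey: 54+21-10=65; pred: 10+10-5=15
Step 6: prey: 65+26-19=72; pred: 15+19-7=27
Step 7: prey: 72+28-38=62; pred: 27+38-13=52
Step 8: prey: 62+24-64=22; pred: 52+64-26=90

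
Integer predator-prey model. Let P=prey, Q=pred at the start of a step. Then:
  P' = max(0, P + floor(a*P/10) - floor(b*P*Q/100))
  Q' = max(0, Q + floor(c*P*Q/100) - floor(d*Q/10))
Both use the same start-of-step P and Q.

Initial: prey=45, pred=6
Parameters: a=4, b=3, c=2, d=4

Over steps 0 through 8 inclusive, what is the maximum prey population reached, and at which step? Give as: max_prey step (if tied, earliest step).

Answer: 63 2

Derivation:
Step 1: prey: 45+18-8=55; pred: 6+5-2=9
Step 2: prey: 55+22-14=63; pred: 9+9-3=15
Step 3: prey: 63+25-28=60; pred: 15+18-6=27
Step 4: prey: 60+24-48=36; pred: 27+32-10=49
Step 5: prey: 36+14-52=0; pred: 49+35-19=65
Step 6: prey: 0+0-0=0; pred: 65+0-26=39
Step 7: prey: 0+0-0=0; pred: 39+0-15=24
Step 8: prey: 0+0-0=0; pred: 24+0-9=15
Max prey = 63 at step 2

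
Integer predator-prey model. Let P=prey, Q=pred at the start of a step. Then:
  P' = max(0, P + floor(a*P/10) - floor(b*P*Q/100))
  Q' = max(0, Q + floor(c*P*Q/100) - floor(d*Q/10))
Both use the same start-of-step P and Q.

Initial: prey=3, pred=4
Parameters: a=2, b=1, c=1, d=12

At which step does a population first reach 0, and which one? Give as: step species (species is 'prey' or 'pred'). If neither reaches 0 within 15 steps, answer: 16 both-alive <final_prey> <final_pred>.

Step 1: prey: 3+0-0=3; pred: 4+0-4=0
First extinction: pred at step 1

Answer: 1 pred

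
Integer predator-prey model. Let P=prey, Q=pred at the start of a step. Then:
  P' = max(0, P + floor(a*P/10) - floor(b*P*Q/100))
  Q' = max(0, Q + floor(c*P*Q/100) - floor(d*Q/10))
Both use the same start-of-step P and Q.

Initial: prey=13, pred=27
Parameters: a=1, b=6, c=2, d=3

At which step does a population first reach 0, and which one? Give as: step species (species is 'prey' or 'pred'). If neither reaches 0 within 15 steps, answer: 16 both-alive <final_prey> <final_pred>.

Answer: 1 prey

Derivation:
Step 1: prey: 13+1-21=0; pred: 27+7-8=26
First extinction: prey at step 1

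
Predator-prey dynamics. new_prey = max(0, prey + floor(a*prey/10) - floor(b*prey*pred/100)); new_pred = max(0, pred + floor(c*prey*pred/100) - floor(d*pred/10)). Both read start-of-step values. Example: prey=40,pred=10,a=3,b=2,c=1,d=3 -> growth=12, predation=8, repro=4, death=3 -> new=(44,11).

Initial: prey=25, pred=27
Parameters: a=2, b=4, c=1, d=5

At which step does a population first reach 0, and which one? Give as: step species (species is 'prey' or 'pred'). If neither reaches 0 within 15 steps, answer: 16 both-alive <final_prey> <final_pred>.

Answer: 16 both-alive 1 1

Derivation:
Step 1: prey: 25+5-27=3; pred: 27+6-13=20
Step 2: prey: 3+0-2=1; pred: 20+0-10=10
Step 3: prey: 1+0-0=1; pred: 10+0-5=5
Step 4: prey: 1+0-0=1; pred: 5+0-2=3
Step 5: prey: 1+0-0=1; pred: 3+0-1=2
Step 6: prey: 1+0-0=1; pred: 2+0-1=1
Step 7: prey: 1+0-0=1; pred: 1+0-0=1
Steps 8-15: state stable at prey=1, pred=1 (no change)
No extinction within 15 steps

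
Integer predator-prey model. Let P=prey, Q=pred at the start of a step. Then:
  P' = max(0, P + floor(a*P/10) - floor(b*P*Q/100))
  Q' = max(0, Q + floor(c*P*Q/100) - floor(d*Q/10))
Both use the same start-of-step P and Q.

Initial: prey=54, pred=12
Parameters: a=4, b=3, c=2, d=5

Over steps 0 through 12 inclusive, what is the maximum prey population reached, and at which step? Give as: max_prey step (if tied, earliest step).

Step 1: prey: 54+21-19=56; pred: 12+12-6=18
Step 2: prey: 56+22-30=48; pred: 18+20-9=29
Step 3: prey: 48+19-41=26; pred: 29+27-14=42
Step 4: prey: 26+10-32=4; pred: 42+21-21=42
Step 5: prey: 4+1-5=0; pred: 42+3-21=24
Step 6: prey: 0+0-0=0; pred: 24+0-12=12
Step 7: prey: 0+0-0=0; pred: 12+0-6=6
Step 8: prey: 0+0-0=0; pred: 6+0-3=3
Step 9: prey: 0+0-0=0; pred: 3+0-1=2
Step 10: prey: 0+0-0=0; pred: 2+0-1=1
Step 11: prey: 0+0-0=0; pred: 1+0-0=1
Step 12: prey: 0+0-0=0; pred: 1+0-0=1
Max prey = 56 at step 1

Answer: 56 1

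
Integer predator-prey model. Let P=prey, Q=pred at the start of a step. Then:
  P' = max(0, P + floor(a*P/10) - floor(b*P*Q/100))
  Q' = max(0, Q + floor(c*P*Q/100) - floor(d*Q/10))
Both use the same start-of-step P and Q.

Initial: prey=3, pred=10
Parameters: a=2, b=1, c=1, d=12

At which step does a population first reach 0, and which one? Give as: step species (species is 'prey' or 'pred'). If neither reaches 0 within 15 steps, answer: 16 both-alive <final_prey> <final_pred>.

Step 1: prey: 3+0-0=3; pred: 10+0-12=0
First extinction: pred at step 1

Answer: 1 pred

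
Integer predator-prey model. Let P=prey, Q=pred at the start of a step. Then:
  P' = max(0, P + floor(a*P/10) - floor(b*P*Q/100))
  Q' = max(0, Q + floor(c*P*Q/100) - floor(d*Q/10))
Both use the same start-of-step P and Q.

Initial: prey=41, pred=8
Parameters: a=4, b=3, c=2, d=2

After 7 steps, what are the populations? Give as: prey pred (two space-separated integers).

Answer: 0 36

Derivation:
Step 1: prey: 41+16-9=48; pred: 8+6-1=13
Step 2: prey: 48+19-18=49; pred: 13+12-2=23
Step 3: prey: 49+19-33=35; pred: 23+22-4=41
Step 4: prey: 35+14-43=6; pred: 41+28-8=61
Step 5: prey: 6+2-10=0; pred: 61+7-12=56
Step 6: prey: 0+0-0=0; pred: 56+0-11=45
Step 7: prey: 0+0-0=0; pred: 45+0-9=36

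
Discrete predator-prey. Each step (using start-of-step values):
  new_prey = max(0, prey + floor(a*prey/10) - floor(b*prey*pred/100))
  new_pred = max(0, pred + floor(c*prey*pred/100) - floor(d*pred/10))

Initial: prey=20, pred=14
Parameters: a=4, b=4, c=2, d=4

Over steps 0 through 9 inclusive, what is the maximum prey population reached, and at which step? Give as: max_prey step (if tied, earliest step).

Step 1: prey: 20+8-11=17; pred: 14+5-5=14
Step 2: prey: 17+6-9=14; pred: 14+4-5=13
Step 3: prey: 14+5-7=12; pred: 13+3-5=11
Step 4: prey: 12+4-5=11; pred: 11+2-4=9
Step 5: prey: 11+4-3=12; pred: 9+1-3=7
Step 6: prey: 12+4-3=13; pred: 7+1-2=6
Step 7: prey: 13+5-3=15; pred: 6+1-2=5
Step 8: prey: 15+6-3=18; pred: 5+1-2=4
Step 9: prey: 18+7-2=23; pred: 4+1-1=4
Max prey = 23 at step 9

Answer: 23 9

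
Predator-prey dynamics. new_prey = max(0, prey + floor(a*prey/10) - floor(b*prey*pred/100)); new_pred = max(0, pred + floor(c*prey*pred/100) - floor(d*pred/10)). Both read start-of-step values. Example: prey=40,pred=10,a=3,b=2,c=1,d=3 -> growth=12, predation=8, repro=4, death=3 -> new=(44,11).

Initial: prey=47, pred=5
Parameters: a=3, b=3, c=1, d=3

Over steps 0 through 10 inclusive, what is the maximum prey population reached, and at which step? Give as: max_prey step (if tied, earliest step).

Step 1: prey: 47+14-7=54; pred: 5+2-1=6
Step 2: prey: 54+16-9=61; pred: 6+3-1=8
Step 3: prey: 61+18-14=65; pred: 8+4-2=10
Step 4: prey: 65+19-19=65; pred: 10+6-3=13
Step 5: prey: 65+19-25=59; pred: 13+8-3=18
Step 6: prey: 59+17-31=45; pred: 18+10-5=23
Step 7: prey: 45+13-31=27; pred: 23+10-6=27
Step 8: prey: 27+8-21=14; pred: 27+7-8=26
Step 9: prey: 14+4-10=8; pred: 26+3-7=22
Step 10: prey: 8+2-5=5; pred: 22+1-6=17
Max prey = 65 at step 3

Answer: 65 3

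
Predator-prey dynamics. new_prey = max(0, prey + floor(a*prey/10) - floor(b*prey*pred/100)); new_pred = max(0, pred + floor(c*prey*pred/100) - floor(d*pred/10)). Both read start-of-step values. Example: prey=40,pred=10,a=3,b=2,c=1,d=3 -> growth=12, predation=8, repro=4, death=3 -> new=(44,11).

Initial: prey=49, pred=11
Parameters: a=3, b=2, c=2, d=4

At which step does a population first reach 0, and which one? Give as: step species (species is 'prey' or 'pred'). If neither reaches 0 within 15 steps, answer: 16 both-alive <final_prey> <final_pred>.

Step 1: prey: 49+14-10=53; pred: 11+10-4=17
Step 2: prey: 53+15-18=50; pred: 17+18-6=29
Step 3: prey: 50+15-29=36; pred: 29+29-11=47
Step 4: prey: 36+10-33=13; pred: 47+33-18=62
Step 5: prey: 13+3-16=0; pred: 62+16-24=54
First extinction: prey at step 5

Answer: 5 prey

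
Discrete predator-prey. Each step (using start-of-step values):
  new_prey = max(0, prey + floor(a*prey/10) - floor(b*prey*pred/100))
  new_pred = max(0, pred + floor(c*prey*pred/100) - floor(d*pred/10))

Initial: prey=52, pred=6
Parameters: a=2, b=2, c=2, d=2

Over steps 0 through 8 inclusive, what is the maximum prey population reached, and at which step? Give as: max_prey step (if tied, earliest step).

Answer: 56 1

Derivation:
Step 1: prey: 52+10-6=56; pred: 6+6-1=11
Step 2: prey: 56+11-12=55; pred: 11+12-2=21
Step 3: prey: 55+11-23=43; pred: 21+23-4=40
Step 4: prey: 43+8-34=17; pred: 40+34-8=66
Step 5: prey: 17+3-22=0; pred: 66+22-13=75
Step 6: prey: 0+0-0=0; pred: 75+0-15=60
Step 7: prey: 0+0-0=0; pred: 60+0-12=48
Step 8: prey: 0+0-0=0; pred: 48+0-9=39
Max prey = 56 at step 1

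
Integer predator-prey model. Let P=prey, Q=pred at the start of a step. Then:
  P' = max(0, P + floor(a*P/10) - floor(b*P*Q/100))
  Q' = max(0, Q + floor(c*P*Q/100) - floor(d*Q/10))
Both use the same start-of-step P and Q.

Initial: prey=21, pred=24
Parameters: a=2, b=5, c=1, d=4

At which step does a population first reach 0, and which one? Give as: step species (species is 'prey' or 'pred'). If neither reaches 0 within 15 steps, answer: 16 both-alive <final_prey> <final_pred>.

Step 1: prey: 21+4-25=0; pred: 24+5-9=20
First extinction: prey at step 1

Answer: 1 prey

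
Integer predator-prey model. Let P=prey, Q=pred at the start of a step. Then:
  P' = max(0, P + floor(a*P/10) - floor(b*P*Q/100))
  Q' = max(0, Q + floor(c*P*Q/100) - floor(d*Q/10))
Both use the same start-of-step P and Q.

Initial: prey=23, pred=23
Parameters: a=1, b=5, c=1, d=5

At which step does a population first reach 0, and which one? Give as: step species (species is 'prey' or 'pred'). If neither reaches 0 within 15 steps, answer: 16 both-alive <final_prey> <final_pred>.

Step 1: prey: 23+2-26=0; pred: 23+5-11=17
First extinction: prey at step 1

Answer: 1 prey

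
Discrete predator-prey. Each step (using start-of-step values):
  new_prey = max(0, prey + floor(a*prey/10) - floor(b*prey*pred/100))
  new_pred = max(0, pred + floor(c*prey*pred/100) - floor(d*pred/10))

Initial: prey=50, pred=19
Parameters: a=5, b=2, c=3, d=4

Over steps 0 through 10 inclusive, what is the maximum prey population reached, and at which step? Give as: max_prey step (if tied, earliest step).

Answer: 56 1

Derivation:
Step 1: prey: 50+25-19=56; pred: 19+28-7=40
Step 2: prey: 56+28-44=40; pred: 40+67-16=91
Step 3: prey: 40+20-72=0; pred: 91+109-36=164
Step 4: prey: 0+0-0=0; pred: 164+0-65=99
Step 5: prey: 0+0-0=0; pred: 99+0-39=60
Step 6: prey: 0+0-0=0; pred: 60+0-24=36
Step 7: prey: 0+0-0=0; pred: 36+0-14=22
Step 8: prey: 0+0-0=0; pred: 22+0-8=14
Step 9: prey: 0+0-0=0; pred: 14+0-5=9
Step 10: prey: 0+0-0=0; pred: 9+0-3=6
Max prey = 56 at step 1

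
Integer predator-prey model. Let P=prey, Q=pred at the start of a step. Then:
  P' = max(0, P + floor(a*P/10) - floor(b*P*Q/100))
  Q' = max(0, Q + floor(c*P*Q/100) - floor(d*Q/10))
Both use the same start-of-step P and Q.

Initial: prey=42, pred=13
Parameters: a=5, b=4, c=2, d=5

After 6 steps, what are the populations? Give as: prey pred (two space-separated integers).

Step 1: prey: 42+21-21=42; pred: 13+10-6=17
Step 2: prey: 42+21-28=35; pred: 17+14-8=23
Step 3: prey: 35+17-32=20; pred: 23+16-11=28
Step 4: prey: 20+10-22=8; pred: 28+11-14=25
Step 5: prey: 8+4-8=4; pred: 25+4-12=17
Step 6: prey: 4+2-2=4; pred: 17+1-8=10

Answer: 4 10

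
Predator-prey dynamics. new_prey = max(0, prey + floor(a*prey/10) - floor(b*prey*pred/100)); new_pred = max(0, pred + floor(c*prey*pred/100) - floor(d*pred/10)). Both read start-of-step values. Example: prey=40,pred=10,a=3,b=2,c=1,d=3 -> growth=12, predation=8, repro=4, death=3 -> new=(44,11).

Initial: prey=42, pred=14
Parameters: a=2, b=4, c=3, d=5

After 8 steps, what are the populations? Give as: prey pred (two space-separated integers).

Step 1: prey: 42+8-23=27; pred: 14+17-7=24
Step 2: prey: 27+5-25=7; pred: 24+19-12=31
Step 3: prey: 7+1-8=0; pred: 31+6-15=22
Step 4: prey: 0+0-0=0; pred: 22+0-11=11
Step 5: prey: 0+0-0=0; pred: 11+0-5=6
Step 6: prey: 0+0-0=0; pred: 6+0-3=3
Step 7: prey: 0+0-0=0; pred: 3+0-1=2
Step 8: prey: 0+0-0=0; pred: 2+0-1=1

Answer: 0 1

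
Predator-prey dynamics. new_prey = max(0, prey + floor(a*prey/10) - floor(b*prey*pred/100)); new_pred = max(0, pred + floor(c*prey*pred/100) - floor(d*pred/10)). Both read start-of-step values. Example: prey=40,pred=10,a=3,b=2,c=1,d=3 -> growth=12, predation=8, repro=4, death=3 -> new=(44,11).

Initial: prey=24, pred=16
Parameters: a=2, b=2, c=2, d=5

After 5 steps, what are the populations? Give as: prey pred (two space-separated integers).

Answer: 16 8

Derivation:
Step 1: prey: 24+4-7=21; pred: 16+7-8=15
Step 2: prey: 21+4-6=19; pred: 15+6-7=14
Step 3: prey: 19+3-5=17; pred: 14+5-7=12
Step 4: prey: 17+3-4=16; pred: 12+4-6=10
Step 5: prey: 16+3-3=16; pred: 10+3-5=8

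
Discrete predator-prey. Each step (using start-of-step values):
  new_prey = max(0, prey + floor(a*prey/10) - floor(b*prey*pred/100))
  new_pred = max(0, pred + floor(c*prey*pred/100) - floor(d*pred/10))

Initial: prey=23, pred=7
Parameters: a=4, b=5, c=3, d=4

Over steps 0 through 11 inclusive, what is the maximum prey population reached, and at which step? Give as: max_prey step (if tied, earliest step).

Step 1: prey: 23+9-8=24; pred: 7+4-2=9
Step 2: prey: 24+9-10=23; pred: 9+6-3=12
Step 3: prey: 23+9-13=19; pred: 12+8-4=16
Step 4: prey: 19+7-15=11; pred: 16+9-6=19
Step 5: prey: 11+4-10=5; pred: 19+6-7=18
Step 6: prey: 5+2-4=3; pred: 18+2-7=13
Step 7: prey: 3+1-1=3; pred: 13+1-5=9
Step 8: prey: 3+1-1=3; pred: 9+0-3=6
Step 9: prey: 3+1-0=4; pred: 6+0-2=4
Step 10: prey: 4+1-0=5; pred: 4+0-1=3
Step 11: prey: 5+2-0=7; pred: 3+0-1=2
Max prey = 24 at step 1

Answer: 24 1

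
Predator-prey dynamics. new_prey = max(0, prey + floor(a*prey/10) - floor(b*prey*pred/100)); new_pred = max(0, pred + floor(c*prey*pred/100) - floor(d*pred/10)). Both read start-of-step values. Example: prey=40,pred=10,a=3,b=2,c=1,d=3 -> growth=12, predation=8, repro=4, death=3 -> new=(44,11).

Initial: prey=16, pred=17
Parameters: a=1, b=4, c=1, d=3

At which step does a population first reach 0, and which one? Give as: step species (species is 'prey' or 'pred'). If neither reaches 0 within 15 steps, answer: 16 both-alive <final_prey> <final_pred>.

Step 1: prey: 16+1-10=7; pred: 17+2-5=14
Step 2: prey: 7+0-3=4; pred: 14+0-4=10
Step 3: prey: 4+0-1=3; pred: 10+0-3=7
Step 4: prey: 3+0-0=3; pred: 7+0-2=5
Step 5: prey: 3+0-0=3; pred: 5+0-1=4
Step 6: prey: 3+0-0=3; pred: 4+0-1=3
Step 7: prey: 3+0-0=3; pred: 3+0-0=3
Steps 8-15: state stable at prey=3, pred=3 (no change)
No extinction within 15 steps

Answer: 16 both-alive 3 3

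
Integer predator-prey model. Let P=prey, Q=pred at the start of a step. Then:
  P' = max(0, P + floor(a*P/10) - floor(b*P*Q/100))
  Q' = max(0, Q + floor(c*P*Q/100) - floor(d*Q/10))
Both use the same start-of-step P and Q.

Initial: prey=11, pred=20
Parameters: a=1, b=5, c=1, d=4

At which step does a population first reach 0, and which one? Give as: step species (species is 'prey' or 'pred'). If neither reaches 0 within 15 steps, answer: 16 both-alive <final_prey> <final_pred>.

Step 1: prey: 11+1-11=1; pred: 20+2-8=14
Step 2: prey: 1+0-0=1; pred: 14+0-5=9
Step 3: prey: 1+0-0=1; pred: 9+0-3=6
Step 4: prey: 1+0-0=1; pred: 6+0-2=4
Step 5: prey: 1+0-0=1; pred: 4+0-1=3
Step 6: prey: 1+0-0=1; pred: 3+0-1=2
Step 7: prey: 1+0-0=1; pred: 2+0-0=2
Steps 8-15: state stable at prey=1, pred=2 (no change)
No extinction within 15 steps

Answer: 16 both-alive 1 2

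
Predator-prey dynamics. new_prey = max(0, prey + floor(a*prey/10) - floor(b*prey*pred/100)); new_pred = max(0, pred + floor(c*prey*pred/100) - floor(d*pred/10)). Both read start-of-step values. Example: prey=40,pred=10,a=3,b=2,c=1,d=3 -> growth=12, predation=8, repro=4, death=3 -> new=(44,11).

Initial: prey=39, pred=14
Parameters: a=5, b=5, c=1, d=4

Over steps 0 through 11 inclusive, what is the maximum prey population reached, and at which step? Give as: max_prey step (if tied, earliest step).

Answer: 79 11

Derivation:
Step 1: prey: 39+19-27=31; pred: 14+5-5=14
Step 2: prey: 31+15-21=25; pred: 14+4-5=13
Step 3: prey: 25+12-16=21; pred: 13+3-5=11
Step 4: prey: 21+10-11=20; pred: 11+2-4=9
Step 5: prey: 20+10-9=21; pred: 9+1-3=7
Step 6: prey: 21+10-7=24; pred: 7+1-2=6
Step 7: prey: 24+12-7=29; pred: 6+1-2=5
Step 8: prey: 29+14-7=36; pred: 5+1-2=4
Step 9: prey: 36+18-7=47; pred: 4+1-1=4
Step 10: prey: 47+23-9=61; pred: 4+1-1=4
Step 11: prey: 61+30-12=79; pred: 4+2-1=5
Max prey = 79 at step 11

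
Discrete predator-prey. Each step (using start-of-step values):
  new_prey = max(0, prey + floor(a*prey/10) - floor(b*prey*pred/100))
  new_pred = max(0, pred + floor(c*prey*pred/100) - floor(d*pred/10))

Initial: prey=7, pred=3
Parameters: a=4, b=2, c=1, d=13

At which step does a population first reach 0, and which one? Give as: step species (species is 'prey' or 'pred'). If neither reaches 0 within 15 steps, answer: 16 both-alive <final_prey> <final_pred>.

Answer: 1 pred

Derivation:
Step 1: prey: 7+2-0=9; pred: 3+0-3=0
First extinction: pred at step 1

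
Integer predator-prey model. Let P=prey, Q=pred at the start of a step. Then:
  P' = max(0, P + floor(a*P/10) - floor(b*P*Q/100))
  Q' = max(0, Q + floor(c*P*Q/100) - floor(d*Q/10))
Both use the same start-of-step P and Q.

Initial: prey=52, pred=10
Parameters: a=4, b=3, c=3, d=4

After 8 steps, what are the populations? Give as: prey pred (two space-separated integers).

Answer: 0 8

Derivation:
Step 1: prey: 52+20-15=57; pred: 10+15-4=21
Step 2: prey: 57+22-35=44; pred: 21+35-8=48
Step 3: prey: 44+17-63=0; pred: 48+63-19=92
Step 4: prey: 0+0-0=0; pred: 92+0-36=56
Step 5: prey: 0+0-0=0; pred: 56+0-22=34
Step 6: prey: 0+0-0=0; pred: 34+0-13=21
Step 7: prey: 0+0-0=0; pred: 21+0-8=13
Step 8: prey: 0+0-0=0; pred: 13+0-5=8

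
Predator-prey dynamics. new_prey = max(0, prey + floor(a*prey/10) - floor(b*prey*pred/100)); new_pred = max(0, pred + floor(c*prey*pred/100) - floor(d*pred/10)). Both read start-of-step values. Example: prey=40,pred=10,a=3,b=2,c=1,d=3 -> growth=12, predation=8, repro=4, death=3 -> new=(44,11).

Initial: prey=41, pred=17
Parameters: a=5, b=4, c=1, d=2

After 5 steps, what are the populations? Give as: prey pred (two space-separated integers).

Answer: 6 19

Derivation:
Step 1: prey: 41+20-27=34; pred: 17+6-3=20
Step 2: prey: 34+17-27=24; pred: 20+6-4=22
Step 3: prey: 24+12-21=15; pred: 22+5-4=23
Step 4: prey: 15+7-13=9; pred: 23+3-4=22
Step 5: prey: 9+4-7=6; pred: 22+1-4=19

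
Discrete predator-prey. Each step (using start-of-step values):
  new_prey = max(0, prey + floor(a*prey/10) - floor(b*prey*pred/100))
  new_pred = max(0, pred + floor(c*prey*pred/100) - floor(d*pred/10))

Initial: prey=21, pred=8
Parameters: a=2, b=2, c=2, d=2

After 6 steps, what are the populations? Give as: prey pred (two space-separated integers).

Step 1: prey: 21+4-3=22; pred: 8+3-1=10
Step 2: prey: 22+4-4=22; pred: 10+4-2=12
Step 3: prey: 22+4-5=21; pred: 12+5-2=15
Step 4: prey: 21+4-6=19; pred: 15+6-3=18
Step 5: prey: 19+3-6=16; pred: 18+6-3=21
Step 6: prey: 16+3-6=13; pred: 21+6-4=23

Answer: 13 23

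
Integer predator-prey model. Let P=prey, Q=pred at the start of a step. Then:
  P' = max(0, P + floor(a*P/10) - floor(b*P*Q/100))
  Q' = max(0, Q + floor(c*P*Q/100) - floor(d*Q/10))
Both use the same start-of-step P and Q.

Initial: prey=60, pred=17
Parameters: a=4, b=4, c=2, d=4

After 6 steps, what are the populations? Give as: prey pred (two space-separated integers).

Answer: 0 8

Derivation:
Step 1: prey: 60+24-40=44; pred: 17+20-6=31
Step 2: prey: 44+17-54=7; pred: 31+27-12=46
Step 3: prey: 7+2-12=0; pred: 46+6-18=34
Step 4: prey: 0+0-0=0; pred: 34+0-13=21
Step 5: prey: 0+0-0=0; pred: 21+0-8=13
Step 6: prey: 0+0-0=0; pred: 13+0-5=8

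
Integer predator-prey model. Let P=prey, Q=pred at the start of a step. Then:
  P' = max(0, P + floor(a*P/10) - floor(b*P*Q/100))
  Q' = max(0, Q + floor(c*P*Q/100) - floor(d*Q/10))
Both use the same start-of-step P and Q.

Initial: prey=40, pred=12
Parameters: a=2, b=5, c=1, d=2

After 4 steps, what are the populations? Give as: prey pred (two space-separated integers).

Answer: 3 11

Derivation:
Step 1: prey: 40+8-24=24; pred: 12+4-2=14
Step 2: prey: 24+4-16=12; pred: 14+3-2=15
Step 3: prey: 12+2-9=5; pred: 15+1-3=13
Step 4: prey: 5+1-3=3; pred: 13+0-2=11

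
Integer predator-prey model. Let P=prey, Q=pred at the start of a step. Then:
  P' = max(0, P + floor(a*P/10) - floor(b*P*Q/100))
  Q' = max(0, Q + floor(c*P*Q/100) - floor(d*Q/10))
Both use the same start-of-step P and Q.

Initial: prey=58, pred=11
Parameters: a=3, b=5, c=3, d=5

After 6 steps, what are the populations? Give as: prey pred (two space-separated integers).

Answer: 0 4

Derivation:
Step 1: prey: 58+17-31=44; pred: 11+19-5=25
Step 2: prey: 44+13-55=2; pred: 25+33-12=46
Step 3: prey: 2+0-4=0; pred: 46+2-23=25
Step 4: prey: 0+0-0=0; pred: 25+0-12=13
Step 5: prey: 0+0-0=0; pred: 13+0-6=7
Step 6: prey: 0+0-0=0; pred: 7+0-3=4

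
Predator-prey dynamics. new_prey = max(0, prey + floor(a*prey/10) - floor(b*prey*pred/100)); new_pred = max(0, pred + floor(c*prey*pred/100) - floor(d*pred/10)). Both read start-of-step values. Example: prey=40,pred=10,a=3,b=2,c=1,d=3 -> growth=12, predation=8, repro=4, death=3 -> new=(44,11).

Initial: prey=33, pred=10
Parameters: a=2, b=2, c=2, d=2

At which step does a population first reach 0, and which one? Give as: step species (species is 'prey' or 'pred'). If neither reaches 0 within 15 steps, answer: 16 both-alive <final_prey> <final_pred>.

Answer: 16 both-alive 1 7

Derivation:
Step 1: prey: 33+6-6=33; pred: 10+6-2=14
Step 2: prey: 33+6-9=30; pred: 14+9-2=21
Step 3: prey: 30+6-12=24; pred: 21+12-4=29
Step 4: prey: 24+4-13=15; pred: 29+13-5=37
Step 5: prey: 15+3-11=7; pred: 37+11-7=41
Step 6: prey: 7+1-5=3; pred: 41+5-8=38
Step 7: prey: 3+0-2=1; pred: 38+2-7=33
Step 8: prey: 1+0-0=1; pred: 33+0-6=27
Step 9: prey: 1+0-0=1; pred: 27+0-5=22
Step 10: prey: 1+0-0=1; pred: 22+0-4=18
Step 11: prey: 1+0-0=1; pred: 18+0-3=15
Step 12: prey: 1+0-0=1; pred: 15+0-3=12
Step 13: prey: 1+0-0=1; pred: 12+0-2=10
Step 14: prey: 1+0-0=1; pred: 10+0-2=8
Step 15: prey: 1+0-0=1; pred: 8+0-1=7
No extinction within 15 steps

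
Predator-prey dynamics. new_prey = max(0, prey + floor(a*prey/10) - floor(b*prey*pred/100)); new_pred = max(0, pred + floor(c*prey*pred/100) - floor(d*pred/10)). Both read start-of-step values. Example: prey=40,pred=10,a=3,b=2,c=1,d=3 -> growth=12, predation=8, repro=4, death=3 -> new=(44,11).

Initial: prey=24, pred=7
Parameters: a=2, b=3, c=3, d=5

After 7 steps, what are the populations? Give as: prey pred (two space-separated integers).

Step 1: prey: 24+4-5=23; pred: 7+5-3=9
Step 2: prey: 23+4-6=21; pred: 9+6-4=11
Step 3: prey: 21+4-6=19; pred: 11+6-5=12
Step 4: prey: 19+3-6=16; pred: 12+6-6=12
Step 5: prey: 16+3-5=14; pred: 12+5-6=11
Step 6: prey: 14+2-4=12; pred: 11+4-5=10
Step 7: prey: 12+2-3=11; pred: 10+3-5=8

Answer: 11 8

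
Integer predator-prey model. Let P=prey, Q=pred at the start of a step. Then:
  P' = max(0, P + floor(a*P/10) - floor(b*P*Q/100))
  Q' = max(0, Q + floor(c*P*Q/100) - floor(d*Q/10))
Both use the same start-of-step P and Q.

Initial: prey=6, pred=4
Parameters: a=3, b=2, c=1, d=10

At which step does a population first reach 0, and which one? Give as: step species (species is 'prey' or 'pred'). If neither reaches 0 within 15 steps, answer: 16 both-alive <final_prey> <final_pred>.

Step 1: prey: 6+1-0=7; pred: 4+0-4=0
First extinction: pred at step 1

Answer: 1 pred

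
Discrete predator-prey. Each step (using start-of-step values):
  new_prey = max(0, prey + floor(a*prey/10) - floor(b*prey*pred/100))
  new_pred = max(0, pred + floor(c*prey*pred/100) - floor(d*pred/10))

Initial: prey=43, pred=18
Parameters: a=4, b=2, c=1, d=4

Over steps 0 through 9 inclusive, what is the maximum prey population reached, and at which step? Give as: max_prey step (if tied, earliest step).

Step 1: prey: 43+17-15=45; pred: 18+7-7=18
Step 2: prey: 45+18-16=47; pred: 18+8-7=19
Step 3: prey: 47+18-17=48; pred: 19+8-7=20
Step 4: prey: 48+19-19=48; pred: 20+9-8=21
Step 5: prey: 48+19-20=47; pred: 21+10-8=23
Step 6: prey: 47+18-21=44; pred: 23+10-9=24
Step 7: prey: 44+17-21=40; pred: 24+10-9=25
Step 8: prey: 40+16-20=36; pred: 25+10-10=25
Step 9: prey: 36+14-18=32; pred: 25+9-10=24
Max prey = 48 at step 3

Answer: 48 3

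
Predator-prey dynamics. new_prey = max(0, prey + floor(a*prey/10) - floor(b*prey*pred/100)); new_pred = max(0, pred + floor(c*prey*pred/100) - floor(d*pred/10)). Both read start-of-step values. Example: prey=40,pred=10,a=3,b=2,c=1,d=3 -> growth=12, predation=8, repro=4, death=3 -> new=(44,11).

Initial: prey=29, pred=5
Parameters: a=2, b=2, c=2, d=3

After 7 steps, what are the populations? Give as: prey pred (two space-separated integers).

Step 1: prey: 29+5-2=32; pred: 5+2-1=6
Step 2: prey: 32+6-3=35; pred: 6+3-1=8
Step 3: prey: 35+7-5=37; pred: 8+5-2=11
Step 4: prey: 37+7-8=36; pred: 11+8-3=16
Step 5: prey: 36+7-11=32; pred: 16+11-4=23
Step 6: prey: 32+6-14=24; pred: 23+14-6=31
Step 7: prey: 24+4-14=14; pred: 31+14-9=36

Answer: 14 36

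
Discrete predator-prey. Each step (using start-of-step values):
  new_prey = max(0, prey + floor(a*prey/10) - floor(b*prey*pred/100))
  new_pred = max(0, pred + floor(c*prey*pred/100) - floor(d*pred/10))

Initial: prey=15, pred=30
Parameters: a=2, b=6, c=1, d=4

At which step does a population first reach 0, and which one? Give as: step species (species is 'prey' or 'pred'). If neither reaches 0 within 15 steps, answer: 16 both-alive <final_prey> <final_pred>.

Answer: 1 prey

Derivation:
Step 1: prey: 15+3-27=0; pred: 30+4-12=22
First extinction: prey at step 1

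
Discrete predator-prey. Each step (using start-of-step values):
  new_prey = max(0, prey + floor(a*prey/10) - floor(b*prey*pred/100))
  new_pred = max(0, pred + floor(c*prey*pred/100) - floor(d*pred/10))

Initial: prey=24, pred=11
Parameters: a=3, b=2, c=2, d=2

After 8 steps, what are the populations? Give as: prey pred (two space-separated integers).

Answer: 1 31

Derivation:
Step 1: prey: 24+7-5=26; pred: 11+5-2=14
Step 2: prey: 26+7-7=26; pred: 14+7-2=19
Step 3: prey: 26+7-9=24; pred: 19+9-3=25
Step 4: prey: 24+7-12=19; pred: 25+12-5=32
Step 5: prey: 19+5-12=12; pred: 32+12-6=38
Step 6: prey: 12+3-9=6; pred: 38+9-7=40
Step 7: prey: 6+1-4=3; pred: 40+4-8=36
Step 8: prey: 3+0-2=1; pred: 36+2-7=31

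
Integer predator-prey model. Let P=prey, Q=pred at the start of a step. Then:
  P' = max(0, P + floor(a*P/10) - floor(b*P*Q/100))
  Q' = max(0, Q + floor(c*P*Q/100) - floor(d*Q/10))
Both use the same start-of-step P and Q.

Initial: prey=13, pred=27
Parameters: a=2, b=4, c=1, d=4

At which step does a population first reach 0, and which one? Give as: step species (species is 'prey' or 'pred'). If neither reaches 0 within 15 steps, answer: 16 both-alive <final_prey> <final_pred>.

Answer: 16 both-alive 1 2

Derivation:
Step 1: prey: 13+2-14=1; pred: 27+3-10=20
Step 2: prey: 1+0-0=1; pred: 20+0-8=12
Step 3: prey: 1+0-0=1; pred: 12+0-4=8
Step 4: prey: 1+0-0=1; pred: 8+0-3=5
Step 5: prey: 1+0-0=1; pred: 5+0-2=3
Step 6: prey: 1+0-0=1; pred: 3+0-1=2
Step 7: prey: 1+0-0=1; pred: 2+0-0=2
Steps 8-15: state stable at prey=1, pred=2 (no change)
No extinction within 15 steps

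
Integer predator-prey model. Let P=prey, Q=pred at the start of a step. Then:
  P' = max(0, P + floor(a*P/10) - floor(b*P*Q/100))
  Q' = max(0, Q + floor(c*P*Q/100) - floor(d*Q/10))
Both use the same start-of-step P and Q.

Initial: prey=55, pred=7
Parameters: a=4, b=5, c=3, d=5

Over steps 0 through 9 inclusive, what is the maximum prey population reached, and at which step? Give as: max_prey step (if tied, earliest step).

Step 1: prey: 55+22-19=58; pred: 7+11-3=15
Step 2: prey: 58+23-43=38; pred: 15+26-7=34
Step 3: prey: 38+15-64=0; pred: 34+38-17=55
Step 4: prey: 0+0-0=0; pred: 55+0-27=28
Step 5: prey: 0+0-0=0; pred: 28+0-14=14
Step 6: prey: 0+0-0=0; pred: 14+0-7=7
Step 7: prey: 0+0-0=0; pred: 7+0-3=4
Step 8: prey: 0+0-0=0; pred: 4+0-2=2
Step 9: prey: 0+0-0=0; pred: 2+0-1=1
Max prey = 58 at step 1

Answer: 58 1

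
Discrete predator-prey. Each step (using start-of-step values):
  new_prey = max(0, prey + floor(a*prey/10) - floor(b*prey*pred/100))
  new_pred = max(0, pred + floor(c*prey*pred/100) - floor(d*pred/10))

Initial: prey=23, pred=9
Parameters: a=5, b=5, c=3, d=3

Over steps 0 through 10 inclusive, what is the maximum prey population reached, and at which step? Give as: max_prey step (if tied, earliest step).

Answer: 24 1

Derivation:
Step 1: prey: 23+11-10=24; pred: 9+6-2=13
Step 2: prey: 24+12-15=21; pred: 13+9-3=19
Step 3: prey: 21+10-19=12; pred: 19+11-5=25
Step 4: prey: 12+6-15=3; pred: 25+9-7=27
Step 5: prey: 3+1-4=0; pred: 27+2-8=21
Step 6: prey: 0+0-0=0; pred: 21+0-6=15
Step 7: prey: 0+0-0=0; pred: 15+0-4=11
Step 8: prey: 0+0-0=0; pred: 11+0-3=8
Step 9: prey: 0+0-0=0; pred: 8+0-2=6
Step 10: prey: 0+0-0=0; pred: 6+0-1=5
Max prey = 24 at step 1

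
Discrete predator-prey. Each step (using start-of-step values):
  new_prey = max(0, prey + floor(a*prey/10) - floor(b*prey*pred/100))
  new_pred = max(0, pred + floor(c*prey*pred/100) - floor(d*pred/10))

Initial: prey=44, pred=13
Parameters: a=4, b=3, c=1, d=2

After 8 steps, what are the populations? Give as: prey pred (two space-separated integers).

Step 1: prey: 44+17-17=44; pred: 13+5-2=16
Step 2: prey: 44+17-21=40; pred: 16+7-3=20
Step 3: prey: 40+16-24=32; pred: 20+8-4=24
Step 4: prey: 32+12-23=21; pred: 24+7-4=27
Step 5: prey: 21+8-17=12; pred: 27+5-5=27
Step 6: prey: 12+4-9=7; pred: 27+3-5=25
Step 7: prey: 7+2-5=4; pred: 25+1-5=21
Step 8: prey: 4+1-2=3; pred: 21+0-4=17

Answer: 3 17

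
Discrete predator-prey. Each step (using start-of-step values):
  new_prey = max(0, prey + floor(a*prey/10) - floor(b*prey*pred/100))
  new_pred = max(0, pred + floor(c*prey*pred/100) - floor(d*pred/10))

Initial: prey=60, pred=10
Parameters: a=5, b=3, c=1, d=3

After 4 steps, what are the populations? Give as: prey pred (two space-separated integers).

Step 1: prey: 60+30-18=72; pred: 10+6-3=13
Step 2: prey: 72+36-28=80; pred: 13+9-3=19
Step 3: prey: 80+40-45=75; pred: 19+15-5=29
Step 4: prey: 75+37-65=47; pred: 29+21-8=42

Answer: 47 42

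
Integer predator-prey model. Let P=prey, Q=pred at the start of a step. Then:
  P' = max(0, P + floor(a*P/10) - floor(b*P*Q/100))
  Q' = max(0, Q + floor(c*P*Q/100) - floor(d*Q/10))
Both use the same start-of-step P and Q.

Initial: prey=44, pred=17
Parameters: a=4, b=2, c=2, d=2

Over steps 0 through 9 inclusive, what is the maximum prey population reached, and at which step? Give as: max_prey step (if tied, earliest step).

Step 1: prey: 44+17-14=47; pred: 17+14-3=28
Step 2: prey: 47+18-26=39; pred: 28+26-5=49
Step 3: prey: 39+15-38=16; pred: 49+38-9=78
Step 4: prey: 16+6-24=0; pred: 78+24-15=87
Step 5: prey: 0+0-0=0; pred: 87+0-17=70
Step 6: prey: 0+0-0=0; pred: 70+0-14=56
Step 7: prey: 0+0-0=0; pred: 56+0-11=45
Step 8: prey: 0+0-0=0; pred: 45+0-9=36
Step 9: prey: 0+0-0=0; pred: 36+0-7=29
Max prey = 47 at step 1

Answer: 47 1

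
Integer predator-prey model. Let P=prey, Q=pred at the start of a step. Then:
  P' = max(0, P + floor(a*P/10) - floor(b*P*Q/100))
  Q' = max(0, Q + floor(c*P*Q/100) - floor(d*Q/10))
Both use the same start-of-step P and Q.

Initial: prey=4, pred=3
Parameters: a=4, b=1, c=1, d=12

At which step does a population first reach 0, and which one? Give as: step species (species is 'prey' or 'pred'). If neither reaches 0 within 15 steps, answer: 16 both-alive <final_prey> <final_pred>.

Step 1: prey: 4+1-0=5; pred: 3+0-3=0
First extinction: pred at step 1

Answer: 1 pred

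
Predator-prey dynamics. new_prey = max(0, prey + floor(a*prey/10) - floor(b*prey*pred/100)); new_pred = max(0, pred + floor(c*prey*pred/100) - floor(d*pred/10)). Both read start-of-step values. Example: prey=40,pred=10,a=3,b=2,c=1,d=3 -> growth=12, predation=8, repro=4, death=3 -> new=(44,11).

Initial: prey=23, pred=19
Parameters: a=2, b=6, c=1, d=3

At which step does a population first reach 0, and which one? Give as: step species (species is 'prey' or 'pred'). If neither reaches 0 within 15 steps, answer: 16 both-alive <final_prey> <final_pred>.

Answer: 2 prey

Derivation:
Step 1: prey: 23+4-26=1; pred: 19+4-5=18
Step 2: prey: 1+0-1=0; pred: 18+0-5=13
First extinction: prey at step 2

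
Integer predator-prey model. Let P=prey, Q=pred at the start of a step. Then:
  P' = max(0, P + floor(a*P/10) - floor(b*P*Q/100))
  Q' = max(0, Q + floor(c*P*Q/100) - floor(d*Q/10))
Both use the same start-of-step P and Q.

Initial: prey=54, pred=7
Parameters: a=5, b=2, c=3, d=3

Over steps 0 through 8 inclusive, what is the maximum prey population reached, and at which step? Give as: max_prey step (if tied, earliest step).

Step 1: prey: 54+27-7=74; pred: 7+11-2=16
Step 2: prey: 74+37-23=88; pred: 16+35-4=47
Step 3: prey: 88+44-82=50; pred: 47+124-14=157
Step 4: prey: 50+25-157=0; pred: 157+235-47=345
Step 5: prey: 0+0-0=0; pred: 345+0-103=242
Step 6: prey: 0+0-0=0; pred: 242+0-72=170
Step 7: prey: 0+0-0=0; pred: 170+0-51=119
Step 8: prey: 0+0-0=0; pred: 119+0-35=84
Max prey = 88 at step 2

Answer: 88 2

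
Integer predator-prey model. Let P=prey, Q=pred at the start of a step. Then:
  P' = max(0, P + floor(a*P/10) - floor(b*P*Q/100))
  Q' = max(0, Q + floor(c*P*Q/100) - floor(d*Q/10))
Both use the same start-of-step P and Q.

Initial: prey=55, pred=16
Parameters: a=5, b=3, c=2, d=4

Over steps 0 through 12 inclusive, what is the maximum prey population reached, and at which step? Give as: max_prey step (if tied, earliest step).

Step 1: prey: 55+27-26=56; pred: 16+17-6=27
Step 2: prey: 56+28-45=39; pred: 27+30-10=47
Step 3: prey: 39+19-54=4; pred: 47+36-18=65
Step 4: prey: 4+2-7=0; pred: 65+5-26=44
Step 5: prey: 0+0-0=0; pred: 44+0-17=27
Step 6: prey: 0+0-0=0; pred: 27+0-10=17
Step 7: prey: 0+0-0=0; pred: 17+0-6=11
Step 8: prey: 0+0-0=0; pred: 11+0-4=7
Step 9: prey: 0+0-0=0; pred: 7+0-2=5
Step 10: prey: 0+0-0=0; pred: 5+0-2=3
Step 11: prey: 0+0-0=0; pred: 3+0-1=2
Step 12: prey: 0+0-0=0; pred: 2+0-0=2
Max prey = 56 at step 1

Answer: 56 1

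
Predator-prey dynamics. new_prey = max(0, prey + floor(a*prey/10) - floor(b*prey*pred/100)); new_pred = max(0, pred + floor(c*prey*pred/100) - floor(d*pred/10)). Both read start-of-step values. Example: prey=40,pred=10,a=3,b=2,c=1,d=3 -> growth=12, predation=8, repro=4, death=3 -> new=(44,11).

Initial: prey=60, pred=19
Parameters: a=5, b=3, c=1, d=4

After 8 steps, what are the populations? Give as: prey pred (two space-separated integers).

Step 1: prey: 60+30-34=56; pred: 19+11-7=23
Step 2: prey: 56+28-38=46; pred: 23+12-9=26
Step 3: prey: 46+23-35=34; pred: 26+11-10=27
Step 4: prey: 34+17-27=24; pred: 27+9-10=26
Step 5: prey: 24+12-18=18; pred: 26+6-10=22
Step 6: prey: 18+9-11=16; pred: 22+3-8=17
Step 7: prey: 16+8-8=16; pred: 17+2-6=13
Step 8: prey: 16+8-6=18; pred: 13+2-5=10

Answer: 18 10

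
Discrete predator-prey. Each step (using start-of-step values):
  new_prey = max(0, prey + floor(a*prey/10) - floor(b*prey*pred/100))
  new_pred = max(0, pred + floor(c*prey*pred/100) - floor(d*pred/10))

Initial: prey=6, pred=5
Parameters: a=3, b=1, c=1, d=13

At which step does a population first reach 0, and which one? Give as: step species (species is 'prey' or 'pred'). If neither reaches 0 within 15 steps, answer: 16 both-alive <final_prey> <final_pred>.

Step 1: prey: 6+1-0=7; pred: 5+0-6=0
First extinction: pred at step 1

Answer: 1 pred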